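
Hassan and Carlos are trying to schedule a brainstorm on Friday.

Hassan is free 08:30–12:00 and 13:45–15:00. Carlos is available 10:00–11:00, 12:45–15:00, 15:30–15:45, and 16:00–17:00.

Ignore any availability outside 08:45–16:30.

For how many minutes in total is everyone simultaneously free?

Hassan ∩ Carlos: 10:00–11:00, 13:45–15:00.
Restricted to 08:45–16:30: 10:00–11:00, 13:45–15:00.
Total common minutes: 60 + 75 = 135.

135 minutes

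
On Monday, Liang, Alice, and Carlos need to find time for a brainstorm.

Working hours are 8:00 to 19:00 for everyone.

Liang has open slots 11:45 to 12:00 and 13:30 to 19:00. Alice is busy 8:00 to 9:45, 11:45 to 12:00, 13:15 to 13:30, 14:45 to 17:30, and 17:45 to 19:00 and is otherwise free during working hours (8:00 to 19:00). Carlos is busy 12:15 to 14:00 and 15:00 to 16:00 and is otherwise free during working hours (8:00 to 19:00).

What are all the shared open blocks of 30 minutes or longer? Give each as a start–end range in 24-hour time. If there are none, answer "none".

Alice free within 08:00–19:00: 09:45–11:45, 12:00–13:15, 13:30–14:45, 17:30–17:45.
Carlos free within 08:00–19:00: 08:00–12:15, 14:00–15:00, 16:00–19:00.
Liang ∩ Alice: 13:30–14:45, 17:30–17:45.
Liang ∩ Alice ∩ Carlos: 14:00–14:45, 17:30–17:45.
Windows ≥ 30 min: 14:00–14:45.

14:00–14:45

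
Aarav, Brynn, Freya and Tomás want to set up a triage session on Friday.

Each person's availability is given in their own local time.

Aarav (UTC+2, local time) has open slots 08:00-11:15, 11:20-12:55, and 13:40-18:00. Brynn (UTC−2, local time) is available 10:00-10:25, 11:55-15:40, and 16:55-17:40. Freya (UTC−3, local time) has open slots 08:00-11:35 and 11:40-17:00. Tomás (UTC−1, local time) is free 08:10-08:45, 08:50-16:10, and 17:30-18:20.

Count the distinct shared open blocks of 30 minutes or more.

2

Aarav → UTC: 06:00–09:15, 09:20–10:55, 11:40–16:00.
Brynn → UTC: 12:00–12:25, 13:55–17:40, 18:55–19:40.
Freya → UTC: 11:00–14:35, 14:40–20:00.
Tomás → UTC: 09:10–09:45, 09:50–17:10, 18:30–19:20.
Aarav ∩ Brynn: 12:00–12:25, 13:55–16:00.
Aarav ∩ Brynn ∩ Freya: 12:00–12:25, 13:55–14:35, 14:40–16:00.
Aarav ∩ Brynn ∩ Freya ∩ Tomás: 12:00–12:25, 13:55–14:35, 14:40–16:00.
Windows ≥ 30 min: 13:55–14:35, 14:40–16:00.
That's 2 windows.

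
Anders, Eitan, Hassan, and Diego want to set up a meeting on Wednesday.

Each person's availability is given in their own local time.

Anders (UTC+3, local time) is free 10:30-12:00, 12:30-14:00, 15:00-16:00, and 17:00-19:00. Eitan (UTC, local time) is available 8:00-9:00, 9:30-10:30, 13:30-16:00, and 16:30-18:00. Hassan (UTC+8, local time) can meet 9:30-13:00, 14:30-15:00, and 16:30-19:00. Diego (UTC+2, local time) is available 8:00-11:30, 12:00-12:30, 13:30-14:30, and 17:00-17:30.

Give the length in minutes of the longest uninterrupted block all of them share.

30 minutes

Anders → UTC: 07:30–09:00, 09:30–11:00, 12:00–13:00, 14:00–16:00.
Eitan → UTC: 08:00–09:00, 09:30–10:30, 13:30–16:00, 16:30–18:00.
Hassan → UTC: 01:30–05:00, 06:30–07:00, 08:30–11:00.
Diego → UTC: 06:00–09:30, 10:00–10:30, 11:30–12:30, 15:00–15:30.
Anders ∩ Eitan: 08:00–09:00, 09:30–10:30, 14:00–16:00.
Anders ∩ Eitan ∩ Hassan: 08:30–09:00, 09:30–10:30.
Anders ∩ Eitan ∩ Hassan ∩ Diego: 08:30–09:00, 10:00–10:30.
Common window lengths: 30, 30 min; longest is 30.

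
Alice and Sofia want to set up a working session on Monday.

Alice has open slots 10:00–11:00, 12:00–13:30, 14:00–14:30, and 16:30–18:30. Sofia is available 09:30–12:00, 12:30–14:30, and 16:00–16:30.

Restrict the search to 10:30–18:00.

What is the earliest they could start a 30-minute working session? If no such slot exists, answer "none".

Alice ∩ Sofia: 10:00–11:00, 12:30–13:30, 14:00–14:30.
Restricted to 10:30–18:00: 10:30–11:00, 12:30–13:30, 14:00–14:30.
Windows ≥ 30 min: 10:30–11:00, 12:30–13:30, 14:00–14:30.
Earliest such window starts at 10:30.

10:30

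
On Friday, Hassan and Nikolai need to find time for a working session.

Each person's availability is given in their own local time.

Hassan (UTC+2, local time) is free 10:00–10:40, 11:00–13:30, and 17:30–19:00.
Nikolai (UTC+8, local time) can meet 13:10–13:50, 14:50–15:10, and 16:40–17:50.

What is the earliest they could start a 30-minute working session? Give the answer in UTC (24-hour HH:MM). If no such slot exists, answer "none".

09:00

Hassan → UTC: 08:00–08:40, 09:00–11:30, 15:30–17:00.
Nikolai → UTC: 05:10–05:50, 06:50–07:10, 08:40–09:50.
Hassan ∩ Nikolai: 09:00–09:50.
Windows ≥ 30 min: 09:00–09:50.
Earliest such window starts at 09:00.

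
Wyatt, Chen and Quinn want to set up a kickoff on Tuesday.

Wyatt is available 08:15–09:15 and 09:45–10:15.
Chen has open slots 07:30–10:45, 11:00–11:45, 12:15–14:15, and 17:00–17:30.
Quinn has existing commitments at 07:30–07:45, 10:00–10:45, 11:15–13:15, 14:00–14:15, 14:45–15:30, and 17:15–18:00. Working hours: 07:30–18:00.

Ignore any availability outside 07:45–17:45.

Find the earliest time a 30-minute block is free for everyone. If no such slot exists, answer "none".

08:15

Quinn free within 07:30–18:00: 07:45–10:00, 10:45–11:15, 13:15–14:00, 14:15–14:45, 15:30–17:15.
Wyatt ∩ Chen: 08:15–09:15, 09:45–10:15.
Wyatt ∩ Chen ∩ Quinn: 08:15–09:15, 09:45–10:00.
Restricted to 07:45–17:45: 08:15–09:15, 09:45–10:00.
Windows ≥ 30 min: 08:15–09:15.
Earliest such window starts at 08:15.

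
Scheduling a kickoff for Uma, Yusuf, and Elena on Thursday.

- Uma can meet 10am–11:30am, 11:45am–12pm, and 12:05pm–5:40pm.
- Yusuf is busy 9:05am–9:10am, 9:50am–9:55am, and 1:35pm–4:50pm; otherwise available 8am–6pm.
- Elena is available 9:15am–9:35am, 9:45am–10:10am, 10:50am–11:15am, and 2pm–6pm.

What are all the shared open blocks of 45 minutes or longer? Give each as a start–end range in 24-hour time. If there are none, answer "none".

16:50–17:40

Yusuf free within 08:00–18:00: 08:00–09:05, 09:10–09:50, 09:55–13:35, 16:50–18:00.
Uma ∩ Yusuf: 10:00–11:30, 11:45–12:00, 12:05–13:35, 16:50–17:40.
Uma ∩ Yusuf ∩ Elena: 10:00–10:10, 10:50–11:15, 16:50–17:40.
Windows ≥ 45 min: 16:50–17:40.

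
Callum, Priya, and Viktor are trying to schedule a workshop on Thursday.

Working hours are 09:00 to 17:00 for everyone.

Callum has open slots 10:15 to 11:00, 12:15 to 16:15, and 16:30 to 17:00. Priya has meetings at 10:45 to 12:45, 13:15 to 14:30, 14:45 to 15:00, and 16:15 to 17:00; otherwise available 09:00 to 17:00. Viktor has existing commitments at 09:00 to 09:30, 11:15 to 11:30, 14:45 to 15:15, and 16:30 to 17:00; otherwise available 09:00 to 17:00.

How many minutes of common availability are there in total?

Priya free within 09:00–17:00: 09:00–10:45, 12:45–13:15, 14:30–14:45, 15:00–16:15.
Viktor free within 09:00–17:00: 09:30–11:15, 11:30–14:45, 15:15–16:30.
Callum ∩ Priya: 10:15–10:45, 12:45–13:15, 14:30–14:45, 15:00–16:15.
Callum ∩ Priya ∩ Viktor: 10:15–10:45, 12:45–13:15, 14:30–14:45, 15:15–16:15.
Total common minutes: 30 + 30 + 15 + 60 = 135.

135 minutes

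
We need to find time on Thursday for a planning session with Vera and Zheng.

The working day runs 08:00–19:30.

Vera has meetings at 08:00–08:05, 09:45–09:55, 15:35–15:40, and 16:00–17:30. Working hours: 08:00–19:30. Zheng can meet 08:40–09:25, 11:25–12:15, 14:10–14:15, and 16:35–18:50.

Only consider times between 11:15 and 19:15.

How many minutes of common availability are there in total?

135 minutes

Vera free within 08:00–19:30: 08:05–09:45, 09:55–15:35, 15:40–16:00, 17:30–19:30.
Vera ∩ Zheng: 08:40–09:25, 11:25–12:15, 14:10–14:15, 17:30–18:50.
Restricted to 11:15–19:15: 11:25–12:15, 14:10–14:15, 17:30–18:50.
Total common minutes: 50 + 5 + 80 = 135.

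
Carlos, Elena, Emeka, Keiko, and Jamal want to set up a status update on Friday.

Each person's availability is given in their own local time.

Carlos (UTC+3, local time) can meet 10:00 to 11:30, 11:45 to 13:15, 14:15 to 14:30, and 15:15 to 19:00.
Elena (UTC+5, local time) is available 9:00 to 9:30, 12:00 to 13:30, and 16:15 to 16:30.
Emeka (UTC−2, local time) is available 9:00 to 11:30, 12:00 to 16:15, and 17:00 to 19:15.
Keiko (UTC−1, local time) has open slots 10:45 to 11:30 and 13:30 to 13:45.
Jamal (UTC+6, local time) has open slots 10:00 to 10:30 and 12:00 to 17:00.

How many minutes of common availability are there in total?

0 minutes

Carlos → UTC: 07:00–08:30, 08:45–10:15, 11:15–11:30, 12:15–16:00.
Elena → UTC: 04:00–04:30, 07:00–08:30, 11:15–11:30.
Emeka → UTC: 11:00–13:30, 14:00–18:15, 19:00–21:15.
Keiko → UTC: 11:45–12:30, 14:30–14:45.
Jamal → UTC: 04:00–04:30, 06:00–11:00.
Carlos ∩ Elena: 07:00–08:30, 11:15–11:30.
Carlos ∩ Elena ∩ Emeka: 11:15–11:30.
Carlos ∩ Elena ∩ Emeka ∩ Keiko: (none).
Carlos ∩ Elena ∩ Emeka ∩ Keiko ∩ Jamal: (none).
Total common minutes: 0.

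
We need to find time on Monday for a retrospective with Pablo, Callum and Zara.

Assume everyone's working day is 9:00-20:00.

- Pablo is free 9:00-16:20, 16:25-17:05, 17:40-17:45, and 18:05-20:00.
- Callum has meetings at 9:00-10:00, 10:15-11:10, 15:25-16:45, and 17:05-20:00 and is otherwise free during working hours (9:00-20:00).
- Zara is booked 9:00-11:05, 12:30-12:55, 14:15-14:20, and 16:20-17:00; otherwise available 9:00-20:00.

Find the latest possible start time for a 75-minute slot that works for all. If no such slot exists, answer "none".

Callum free within 09:00–20:00: 10:00–10:15, 11:10–15:25, 16:45–17:05.
Zara free within 09:00–20:00: 11:05–12:30, 12:55–14:15, 14:20–16:20, 17:00–20:00.
Pablo ∩ Callum: 10:00–10:15, 11:10–15:25, 16:45–17:05.
Pablo ∩ Callum ∩ Zara: 11:10–12:30, 12:55–14:15, 14:20–15:25, 17:00–17:05.
Windows ≥ 75 min: 11:10–12:30, 12:55–14:15.
Latest start in the last window 12:55–14:15 is 14:15 − 75 min = 13:00.

13:00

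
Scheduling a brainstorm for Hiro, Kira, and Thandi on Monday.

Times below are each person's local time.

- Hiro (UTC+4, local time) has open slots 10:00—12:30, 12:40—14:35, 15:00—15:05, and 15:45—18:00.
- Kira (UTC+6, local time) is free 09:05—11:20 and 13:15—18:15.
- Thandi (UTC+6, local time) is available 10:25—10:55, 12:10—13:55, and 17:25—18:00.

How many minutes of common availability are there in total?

55 minutes

Hiro → UTC: 06:00–08:30, 08:40–10:35, 11:00–11:05, 11:45–14:00.
Kira → UTC: 03:05–05:20, 07:15–12:15.
Thandi → UTC: 04:25–04:55, 06:10–07:55, 11:25–12:00.
Hiro ∩ Kira: 07:15–08:30, 08:40–10:35, 11:00–11:05, 11:45–12:15.
Hiro ∩ Kira ∩ Thandi: 07:15–07:55, 11:45–12:00.
Total common minutes: 40 + 15 = 55.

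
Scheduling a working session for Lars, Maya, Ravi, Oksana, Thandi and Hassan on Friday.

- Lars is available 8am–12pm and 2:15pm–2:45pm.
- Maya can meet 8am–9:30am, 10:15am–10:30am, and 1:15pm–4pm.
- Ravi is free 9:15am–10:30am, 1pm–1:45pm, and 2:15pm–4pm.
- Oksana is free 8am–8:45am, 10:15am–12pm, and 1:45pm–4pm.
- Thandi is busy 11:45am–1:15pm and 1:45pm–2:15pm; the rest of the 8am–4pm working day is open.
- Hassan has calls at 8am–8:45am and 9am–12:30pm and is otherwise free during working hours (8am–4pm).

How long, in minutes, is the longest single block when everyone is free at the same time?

Thandi free within 08:00–16:00: 08:00–11:45, 13:15–13:45, 14:15–16:00.
Hassan free within 08:00–16:00: 08:45–09:00, 12:30–16:00.
Lars ∩ Maya: 08:00–09:30, 10:15–10:30, 14:15–14:45.
Lars ∩ Maya ∩ Ravi: 09:15–09:30, 10:15–10:30, 14:15–14:45.
Lars ∩ Maya ∩ Ravi ∩ Oksana: 10:15–10:30, 14:15–14:45.
Lars ∩ Maya ∩ Ravi ∩ Oksana ∩ Thandi: 10:15–10:30, 14:15–14:45.
Lars ∩ Maya ∩ Ravi ∩ Oksana ∩ Thandi ∩ Hassan: 14:15–14:45.
Single common window of 30 minutes.

30 minutes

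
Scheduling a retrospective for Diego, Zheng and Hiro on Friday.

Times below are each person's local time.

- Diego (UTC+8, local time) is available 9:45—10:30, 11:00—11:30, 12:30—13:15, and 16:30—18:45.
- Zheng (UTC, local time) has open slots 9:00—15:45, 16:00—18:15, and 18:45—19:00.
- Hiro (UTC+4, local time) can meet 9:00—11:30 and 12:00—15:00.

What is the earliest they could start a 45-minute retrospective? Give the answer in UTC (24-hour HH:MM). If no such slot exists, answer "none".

09:00

Diego → UTC: 01:45–02:30, 03:00–03:30, 04:30–05:15, 08:30–10:45.
Zheng → UTC: 09:00–15:45, 16:00–18:15, 18:45–19:00.
Hiro → UTC: 05:00–07:30, 08:00–11:00.
Diego ∩ Zheng: 09:00–10:45.
Diego ∩ Zheng ∩ Hiro: 09:00–10:45.
Windows ≥ 45 min: 09:00–10:45.
Earliest such window starts at 09:00.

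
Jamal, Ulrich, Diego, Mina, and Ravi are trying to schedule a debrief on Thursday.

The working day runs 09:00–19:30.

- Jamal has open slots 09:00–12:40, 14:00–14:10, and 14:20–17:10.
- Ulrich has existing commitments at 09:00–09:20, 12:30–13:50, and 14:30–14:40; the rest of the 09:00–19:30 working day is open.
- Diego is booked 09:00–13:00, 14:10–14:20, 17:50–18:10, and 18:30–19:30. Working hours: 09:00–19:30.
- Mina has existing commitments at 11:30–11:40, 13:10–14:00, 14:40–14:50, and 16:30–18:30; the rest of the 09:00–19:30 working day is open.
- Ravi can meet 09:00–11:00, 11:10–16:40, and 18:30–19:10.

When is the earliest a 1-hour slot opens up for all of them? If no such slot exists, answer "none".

Ulrich free within 09:00–19:30: 09:20–12:30, 13:50–14:30, 14:40–19:30.
Diego free within 09:00–19:30: 13:00–14:10, 14:20–17:50, 18:10–18:30.
Mina free within 09:00–19:30: 09:00–11:30, 11:40–13:10, 14:00–14:40, 14:50–16:30, 18:30–19:30.
Jamal ∩ Ulrich: 09:20–12:30, 14:00–14:10, 14:20–14:30, 14:40–17:10.
Jamal ∩ Ulrich ∩ Diego: 14:00–14:10, 14:20–14:30, 14:40–17:10.
Jamal ∩ Ulrich ∩ Diego ∩ Mina: 14:00–14:10, 14:20–14:30, 14:50–16:30.
Jamal ∩ Ulrich ∩ Diego ∩ Mina ∩ Ravi: 14:00–14:10, 14:20–14:30, 14:50–16:30.
Windows ≥ 60 min: 14:50–16:30.
Earliest such window starts at 14:50.

14:50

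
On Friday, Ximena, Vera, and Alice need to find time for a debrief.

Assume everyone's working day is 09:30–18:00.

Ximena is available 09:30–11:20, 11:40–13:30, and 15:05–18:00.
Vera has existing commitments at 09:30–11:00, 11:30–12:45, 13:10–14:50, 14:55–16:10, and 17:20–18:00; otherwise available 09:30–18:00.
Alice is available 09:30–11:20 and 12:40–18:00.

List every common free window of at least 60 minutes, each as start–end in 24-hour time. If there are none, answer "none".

16:10–17:20

Vera free within 09:30–18:00: 11:00–11:30, 12:45–13:10, 14:50–14:55, 16:10–17:20.
Ximena ∩ Vera: 11:00–11:20, 12:45–13:10, 16:10–17:20.
Ximena ∩ Vera ∩ Alice: 11:00–11:20, 12:45–13:10, 16:10–17:20.
Windows ≥ 60 min: 16:10–17:20.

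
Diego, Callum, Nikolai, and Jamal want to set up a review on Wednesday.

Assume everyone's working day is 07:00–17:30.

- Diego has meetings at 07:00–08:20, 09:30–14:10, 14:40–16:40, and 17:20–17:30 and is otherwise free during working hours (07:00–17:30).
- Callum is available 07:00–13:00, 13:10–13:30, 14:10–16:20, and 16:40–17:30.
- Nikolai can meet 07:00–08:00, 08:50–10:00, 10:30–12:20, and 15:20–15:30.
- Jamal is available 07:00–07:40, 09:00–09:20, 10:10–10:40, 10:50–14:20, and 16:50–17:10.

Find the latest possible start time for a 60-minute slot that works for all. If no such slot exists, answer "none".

Diego free within 07:00–17:30: 08:20–09:30, 14:10–14:40, 16:40–17:20.
Diego ∩ Callum: 08:20–09:30, 14:10–14:40, 16:40–17:20.
Diego ∩ Callum ∩ Nikolai: 08:50–09:30.
Diego ∩ Callum ∩ Nikolai ∩ Jamal: 09:00–09:20.
Windows ≥ 60 min: (none).

none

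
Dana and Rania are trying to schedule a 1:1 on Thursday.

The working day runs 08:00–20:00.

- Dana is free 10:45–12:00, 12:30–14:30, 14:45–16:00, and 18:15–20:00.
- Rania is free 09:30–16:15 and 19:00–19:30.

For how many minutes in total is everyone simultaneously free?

300 minutes

Dana ∩ Rania: 10:45–12:00, 12:30–14:30, 14:45–16:00, 19:00–19:30.
Total common minutes: 75 + 120 + 75 + 30 = 300.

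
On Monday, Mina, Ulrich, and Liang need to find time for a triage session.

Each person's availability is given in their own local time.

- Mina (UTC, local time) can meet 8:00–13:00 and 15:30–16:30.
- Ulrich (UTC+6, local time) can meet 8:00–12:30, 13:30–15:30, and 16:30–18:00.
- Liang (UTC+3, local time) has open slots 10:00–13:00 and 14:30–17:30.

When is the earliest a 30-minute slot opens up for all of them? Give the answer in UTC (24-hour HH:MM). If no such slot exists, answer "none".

08:00

Mina → UTC: 08:00–13:00, 15:30–16:30.
Ulrich → UTC: 02:00–06:30, 07:30–09:30, 10:30–12:00.
Liang → UTC: 07:00–10:00, 11:30–14:30.
Mina ∩ Ulrich: 08:00–09:30, 10:30–12:00.
Mina ∩ Ulrich ∩ Liang: 08:00–09:30, 11:30–12:00.
Windows ≥ 30 min: 08:00–09:30, 11:30–12:00.
Earliest such window starts at 08:00.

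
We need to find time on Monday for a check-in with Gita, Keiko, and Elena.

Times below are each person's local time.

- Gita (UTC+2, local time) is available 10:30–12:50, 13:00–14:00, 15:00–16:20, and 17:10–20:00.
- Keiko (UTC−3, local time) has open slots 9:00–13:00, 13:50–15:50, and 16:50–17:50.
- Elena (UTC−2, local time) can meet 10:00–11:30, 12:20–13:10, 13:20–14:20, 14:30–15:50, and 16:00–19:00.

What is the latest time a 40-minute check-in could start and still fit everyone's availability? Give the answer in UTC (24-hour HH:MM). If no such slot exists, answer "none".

Gita → UTC: 08:30–10:50, 11:00–12:00, 13:00–14:20, 15:10–18:00.
Keiko → UTC: 12:00–16:00, 16:50–18:50, 19:50–20:50.
Elena → UTC: 12:00–13:30, 14:20–15:10, 15:20–16:20, 16:30–17:50, 18:00–21:00.
Gita ∩ Keiko: 13:00–14:20, 15:10–16:00, 16:50–18:00.
Gita ∩ Keiko ∩ Elena: 13:00–13:30, 15:20–16:00, 16:50–17:50.
Windows ≥ 40 min: 15:20–16:00, 16:50–17:50.
Latest start in the last window 16:50–17:50 is 17:50 − 40 min = 17:10.

17:10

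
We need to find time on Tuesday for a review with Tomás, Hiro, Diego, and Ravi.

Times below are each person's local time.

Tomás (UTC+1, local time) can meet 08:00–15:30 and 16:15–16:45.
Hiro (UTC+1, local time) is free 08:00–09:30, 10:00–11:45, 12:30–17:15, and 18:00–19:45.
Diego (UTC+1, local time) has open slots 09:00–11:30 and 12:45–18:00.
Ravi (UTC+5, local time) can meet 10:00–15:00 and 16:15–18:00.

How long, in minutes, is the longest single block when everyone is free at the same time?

Tomás → UTC: 07:00–14:30, 15:15–15:45.
Hiro → UTC: 07:00–08:30, 09:00–10:45, 11:30–16:15, 17:00–18:45.
Diego → UTC: 08:00–10:30, 11:45–17:00.
Ravi → UTC: 05:00–10:00, 11:15–13:00.
Tomás ∩ Hiro: 07:00–08:30, 09:00–10:45, 11:30–14:30, 15:15–15:45.
Tomás ∩ Hiro ∩ Diego: 08:00–08:30, 09:00–10:30, 11:45–14:30, 15:15–15:45.
Tomás ∩ Hiro ∩ Diego ∩ Ravi: 08:00–08:30, 09:00–10:00, 11:45–13:00.
Common window lengths: 30, 60, 75 min; longest is 75.

75 minutes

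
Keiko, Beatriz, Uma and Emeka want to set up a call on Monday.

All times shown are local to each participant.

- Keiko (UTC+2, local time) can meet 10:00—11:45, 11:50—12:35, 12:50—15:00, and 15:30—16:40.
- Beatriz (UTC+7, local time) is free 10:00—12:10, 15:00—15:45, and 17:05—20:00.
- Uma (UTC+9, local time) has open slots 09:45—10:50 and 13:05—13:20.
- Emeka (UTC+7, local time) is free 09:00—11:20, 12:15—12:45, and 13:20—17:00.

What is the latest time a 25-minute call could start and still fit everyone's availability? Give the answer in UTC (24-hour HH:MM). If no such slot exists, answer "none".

none

Keiko → UTC: 08:00–09:45, 09:50–10:35, 10:50–13:00, 13:30–14:40.
Beatriz → UTC: 03:00–05:10, 08:00–08:45, 10:05–13:00.
Uma → UTC: 00:45–01:50, 04:05–04:20.
Emeka → UTC: 02:00–04:20, 05:15–05:45, 06:20–10:00.
Keiko ∩ Beatriz: 08:00–08:45, 10:05–10:35, 10:50–13:00.
Keiko ∩ Beatriz ∩ Uma: (none).
Keiko ∩ Beatriz ∩ Uma ∩ Emeka: (none).
Windows ≥ 25 min: (none).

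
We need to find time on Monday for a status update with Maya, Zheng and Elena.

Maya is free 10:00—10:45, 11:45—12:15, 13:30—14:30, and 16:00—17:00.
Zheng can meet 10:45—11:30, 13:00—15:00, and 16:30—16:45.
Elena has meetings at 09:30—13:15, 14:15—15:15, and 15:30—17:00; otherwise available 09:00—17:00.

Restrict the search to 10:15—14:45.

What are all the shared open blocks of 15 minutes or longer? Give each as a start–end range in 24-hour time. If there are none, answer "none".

13:30–14:15

Elena free within 09:00–17:00: 09:00–09:30, 13:15–14:15, 15:15–15:30.
Maya ∩ Zheng: 13:30–14:30, 16:30–16:45.
Maya ∩ Zheng ∩ Elena: 13:30–14:15.
Restricted to 10:15–14:45: 13:30–14:15.
Windows ≥ 15 min: 13:30–14:15.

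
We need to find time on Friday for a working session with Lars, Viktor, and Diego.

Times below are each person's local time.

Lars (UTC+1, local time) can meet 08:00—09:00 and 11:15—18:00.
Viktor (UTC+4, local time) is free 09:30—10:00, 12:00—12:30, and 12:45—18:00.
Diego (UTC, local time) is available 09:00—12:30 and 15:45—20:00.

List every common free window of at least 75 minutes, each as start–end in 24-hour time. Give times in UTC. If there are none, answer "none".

Lars → UTC: 07:00–08:00, 10:15–17:00.
Viktor → UTC: 05:30–06:00, 08:00–08:30, 08:45–14:00.
Diego → UTC: 09:00–12:30, 15:45–20:00.
Lars ∩ Viktor: 10:15–14:00.
Lars ∩ Viktor ∩ Diego: 10:15–12:30.
Windows ≥ 75 min: 10:15–12:30.

10:15–12:30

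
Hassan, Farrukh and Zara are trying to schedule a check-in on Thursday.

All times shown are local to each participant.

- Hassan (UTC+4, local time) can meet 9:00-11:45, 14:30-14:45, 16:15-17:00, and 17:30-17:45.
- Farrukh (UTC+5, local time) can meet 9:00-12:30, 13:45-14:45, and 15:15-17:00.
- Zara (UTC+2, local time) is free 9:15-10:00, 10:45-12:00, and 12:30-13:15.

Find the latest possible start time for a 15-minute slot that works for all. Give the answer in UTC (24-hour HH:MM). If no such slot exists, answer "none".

10:30

Hassan → UTC: 05:00–07:45, 10:30–10:45, 12:15–13:00, 13:30–13:45.
Farrukh → UTC: 04:00–07:30, 08:45–09:45, 10:15–12:00.
Zara → UTC: 07:15–08:00, 08:45–10:00, 10:30–11:15.
Hassan ∩ Farrukh: 05:00–07:30, 10:30–10:45.
Hassan ∩ Farrukh ∩ Zara: 07:15–07:30, 10:30–10:45.
Windows ≥ 15 min: 07:15–07:30, 10:30–10:45.
Latest start in the last window 10:30–10:45 is 10:45 − 15 min = 10:30.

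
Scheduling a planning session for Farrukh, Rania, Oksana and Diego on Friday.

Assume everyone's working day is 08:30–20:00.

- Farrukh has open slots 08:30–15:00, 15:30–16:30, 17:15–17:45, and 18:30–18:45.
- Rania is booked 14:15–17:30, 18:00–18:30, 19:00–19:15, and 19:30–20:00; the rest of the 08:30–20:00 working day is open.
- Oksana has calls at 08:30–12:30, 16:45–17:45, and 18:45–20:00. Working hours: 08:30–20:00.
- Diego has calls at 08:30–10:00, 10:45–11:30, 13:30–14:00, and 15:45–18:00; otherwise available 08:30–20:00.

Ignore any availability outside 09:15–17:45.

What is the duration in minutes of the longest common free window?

60 minutes

Rania free within 08:30–20:00: 08:30–14:15, 17:30–18:00, 18:30–19:00, 19:15–19:30.
Oksana free within 08:30–20:00: 12:30–16:45, 17:45–18:45.
Diego free within 08:30–20:00: 10:00–10:45, 11:30–13:30, 14:00–15:45, 18:00–20:00.
Farrukh ∩ Rania: 08:30–14:15, 17:30–17:45, 18:30–18:45.
Farrukh ∩ Rania ∩ Oksana: 12:30–14:15, 18:30–18:45.
Farrukh ∩ Rania ∩ Oksana ∩ Diego: 12:30–13:30, 14:00–14:15, 18:30–18:45.
Restricted to 09:15–17:45: 12:30–13:30, 14:00–14:15.
Common window lengths: 60, 15 min; longest is 60.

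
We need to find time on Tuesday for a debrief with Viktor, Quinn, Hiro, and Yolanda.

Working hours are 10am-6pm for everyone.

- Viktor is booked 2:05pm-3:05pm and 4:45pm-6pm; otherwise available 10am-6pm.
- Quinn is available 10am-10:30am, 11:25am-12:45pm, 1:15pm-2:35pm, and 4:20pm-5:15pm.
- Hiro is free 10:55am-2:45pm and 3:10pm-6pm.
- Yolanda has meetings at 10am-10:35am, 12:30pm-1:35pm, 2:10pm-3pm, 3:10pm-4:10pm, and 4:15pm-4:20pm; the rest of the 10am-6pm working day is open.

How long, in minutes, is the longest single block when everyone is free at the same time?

Viktor free within 10:00–18:00: 10:00–14:05, 15:05–16:45.
Yolanda free within 10:00–18:00: 10:35–12:30, 13:35–14:10, 15:00–15:10, 16:10–16:15, 16:20–18:00.
Viktor ∩ Quinn: 10:00–10:30, 11:25–12:45, 13:15–14:05, 16:20–16:45.
Viktor ∩ Quinn ∩ Hiro: 11:25–12:45, 13:15–14:05, 16:20–16:45.
Viktor ∩ Quinn ∩ Hiro ∩ Yolanda: 11:25–12:30, 13:35–14:05, 16:20–16:45.
Common window lengths: 65, 30, 25 min; longest is 65.

65 minutes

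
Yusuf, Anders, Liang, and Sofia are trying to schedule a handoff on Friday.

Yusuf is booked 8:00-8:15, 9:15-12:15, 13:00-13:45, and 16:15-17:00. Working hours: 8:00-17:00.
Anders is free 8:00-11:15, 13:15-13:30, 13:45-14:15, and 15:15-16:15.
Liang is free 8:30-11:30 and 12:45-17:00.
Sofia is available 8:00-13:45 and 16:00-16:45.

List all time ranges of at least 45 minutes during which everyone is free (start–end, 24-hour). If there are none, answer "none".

08:30–09:15

Yusuf free within 08:00–17:00: 08:15–09:15, 12:15–13:00, 13:45–16:15.
Yusuf ∩ Anders: 08:15–09:15, 13:45–14:15, 15:15–16:15.
Yusuf ∩ Anders ∩ Liang: 08:30–09:15, 13:45–14:15, 15:15–16:15.
Yusuf ∩ Anders ∩ Liang ∩ Sofia: 08:30–09:15, 16:00–16:15.
Windows ≥ 45 min: 08:30–09:15.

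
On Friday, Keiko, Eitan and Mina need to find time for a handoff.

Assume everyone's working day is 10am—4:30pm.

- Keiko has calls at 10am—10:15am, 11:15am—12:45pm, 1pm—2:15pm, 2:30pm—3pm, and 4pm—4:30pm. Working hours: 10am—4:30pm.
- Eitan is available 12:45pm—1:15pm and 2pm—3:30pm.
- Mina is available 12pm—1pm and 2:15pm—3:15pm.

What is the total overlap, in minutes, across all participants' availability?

45 minutes

Keiko free within 10:00–16:30: 10:15–11:15, 12:45–13:00, 14:15–14:30, 15:00–16:00.
Keiko ∩ Eitan: 12:45–13:00, 14:15–14:30, 15:00–15:30.
Keiko ∩ Eitan ∩ Mina: 12:45–13:00, 14:15–14:30, 15:00–15:15.
Total common minutes: 15 + 15 + 15 = 45.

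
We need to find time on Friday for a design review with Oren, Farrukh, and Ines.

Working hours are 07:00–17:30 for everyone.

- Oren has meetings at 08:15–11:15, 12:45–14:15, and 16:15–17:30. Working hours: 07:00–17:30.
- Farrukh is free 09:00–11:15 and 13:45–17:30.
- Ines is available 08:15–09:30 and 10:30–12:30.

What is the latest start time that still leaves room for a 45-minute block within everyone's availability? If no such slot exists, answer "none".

none

Oren free within 07:00–17:30: 07:00–08:15, 11:15–12:45, 14:15–16:15.
Oren ∩ Farrukh: 14:15–16:15.
Oren ∩ Farrukh ∩ Ines: (none).
Windows ≥ 45 min: (none).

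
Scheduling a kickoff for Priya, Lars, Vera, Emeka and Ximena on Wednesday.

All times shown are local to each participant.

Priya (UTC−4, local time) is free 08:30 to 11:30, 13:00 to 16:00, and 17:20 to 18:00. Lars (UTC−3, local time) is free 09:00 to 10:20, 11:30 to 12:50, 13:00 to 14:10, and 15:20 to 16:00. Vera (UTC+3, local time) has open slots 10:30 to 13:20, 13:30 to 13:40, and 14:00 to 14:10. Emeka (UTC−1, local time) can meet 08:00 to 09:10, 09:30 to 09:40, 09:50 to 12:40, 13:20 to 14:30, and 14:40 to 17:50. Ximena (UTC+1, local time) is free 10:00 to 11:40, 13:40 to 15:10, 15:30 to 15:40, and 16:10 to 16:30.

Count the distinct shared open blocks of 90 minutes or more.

0

Priya → UTC: 12:30–15:30, 17:00–20:00, 21:20–22:00.
Lars → UTC: 12:00–13:20, 14:30–15:50, 16:00–17:10, 18:20–19:00.
Vera → UTC: 07:30–10:20, 10:30–10:40, 11:00–11:10.
Emeka → UTC: 09:00–10:10, 10:30–10:40, 10:50–13:40, 14:20–15:30, 15:40–18:50.
Ximena → UTC: 09:00–10:40, 12:40–14:10, 14:30–14:40, 15:10–15:30.
Priya ∩ Lars: 12:30–13:20, 14:30–15:30, 17:00–17:10, 18:20–19:00.
Priya ∩ Lars ∩ Vera: (none).
Priya ∩ Lars ∩ Vera ∩ Emeka: (none).
Priya ∩ Lars ∩ Vera ∩ Emeka ∩ Ximena: (none).
Windows ≥ 90 min: (none).
That's 0 windows.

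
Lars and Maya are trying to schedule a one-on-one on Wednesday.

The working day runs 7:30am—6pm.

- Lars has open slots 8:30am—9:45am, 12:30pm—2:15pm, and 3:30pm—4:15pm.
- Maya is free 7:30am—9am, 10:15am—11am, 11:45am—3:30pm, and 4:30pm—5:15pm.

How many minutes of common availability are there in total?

135 minutes

Lars ∩ Maya: 08:30–09:00, 12:30–14:15.
Total common minutes: 30 + 105 = 135.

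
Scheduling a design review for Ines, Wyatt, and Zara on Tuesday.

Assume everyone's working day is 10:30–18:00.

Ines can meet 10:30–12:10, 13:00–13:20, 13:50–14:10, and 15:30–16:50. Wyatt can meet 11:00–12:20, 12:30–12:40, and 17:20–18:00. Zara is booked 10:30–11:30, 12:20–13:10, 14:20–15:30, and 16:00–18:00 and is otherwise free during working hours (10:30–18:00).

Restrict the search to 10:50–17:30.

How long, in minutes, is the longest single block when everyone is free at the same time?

40 minutes

Zara free within 10:30–18:00: 11:30–12:20, 13:10–14:20, 15:30–16:00.
Ines ∩ Wyatt: 11:00–12:10.
Ines ∩ Wyatt ∩ Zara: 11:30–12:10.
Restricted to 10:50–17:30: 11:30–12:10.
Single common window of 40 minutes.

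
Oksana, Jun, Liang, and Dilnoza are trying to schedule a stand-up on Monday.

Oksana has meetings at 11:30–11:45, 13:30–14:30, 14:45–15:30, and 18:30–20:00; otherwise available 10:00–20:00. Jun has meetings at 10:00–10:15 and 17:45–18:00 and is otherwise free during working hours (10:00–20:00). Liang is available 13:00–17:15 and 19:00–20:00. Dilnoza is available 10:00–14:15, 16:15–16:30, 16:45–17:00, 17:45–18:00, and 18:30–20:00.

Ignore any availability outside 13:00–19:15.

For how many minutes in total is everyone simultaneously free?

Oksana free within 10:00–20:00: 10:00–11:30, 11:45–13:30, 14:30–14:45, 15:30–18:30.
Jun free within 10:00–20:00: 10:15–17:45, 18:00–20:00.
Oksana ∩ Jun: 10:15–11:30, 11:45–13:30, 14:30–14:45, 15:30–17:45, 18:00–18:30.
Oksana ∩ Jun ∩ Liang: 13:00–13:30, 14:30–14:45, 15:30–17:15.
Oksana ∩ Jun ∩ Liang ∩ Dilnoza: 13:00–13:30, 16:15–16:30, 16:45–17:00.
Restricted to 13:00–19:15: 13:00–13:30, 16:15–16:30, 16:45–17:00.
Total common minutes: 30 + 15 + 15 = 60.

60 minutes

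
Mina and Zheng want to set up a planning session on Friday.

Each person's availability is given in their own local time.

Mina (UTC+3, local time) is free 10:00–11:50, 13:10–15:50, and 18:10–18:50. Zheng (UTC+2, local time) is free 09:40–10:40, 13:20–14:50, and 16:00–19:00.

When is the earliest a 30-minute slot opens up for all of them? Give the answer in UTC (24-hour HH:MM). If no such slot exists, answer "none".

Mina → UTC: 07:00–08:50, 10:10–12:50, 15:10–15:50.
Zheng → UTC: 07:40–08:40, 11:20–12:50, 14:00–17:00.
Mina ∩ Zheng: 07:40–08:40, 11:20–12:50, 15:10–15:50.
Windows ≥ 30 min: 07:40–08:40, 11:20–12:50, 15:10–15:50.
Earliest such window starts at 07:40.

07:40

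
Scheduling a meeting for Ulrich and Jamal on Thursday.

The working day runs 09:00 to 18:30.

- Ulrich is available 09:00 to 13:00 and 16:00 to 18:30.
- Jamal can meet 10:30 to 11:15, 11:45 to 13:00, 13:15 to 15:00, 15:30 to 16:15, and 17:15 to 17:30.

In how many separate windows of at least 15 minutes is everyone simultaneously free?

Ulrich ∩ Jamal: 10:30–11:15, 11:45–13:00, 16:00–16:15, 17:15–17:30.
Windows ≥ 15 min: 10:30–11:15, 11:45–13:00, 16:00–16:15, 17:15–17:30.
That's 4 windows.

4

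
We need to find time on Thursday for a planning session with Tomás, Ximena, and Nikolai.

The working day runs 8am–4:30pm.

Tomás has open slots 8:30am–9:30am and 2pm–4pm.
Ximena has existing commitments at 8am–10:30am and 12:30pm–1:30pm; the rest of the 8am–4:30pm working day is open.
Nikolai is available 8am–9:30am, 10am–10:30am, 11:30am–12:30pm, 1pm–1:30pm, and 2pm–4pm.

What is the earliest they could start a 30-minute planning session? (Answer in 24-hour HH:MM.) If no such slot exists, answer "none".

Ximena free within 08:00–16:30: 10:30–12:30, 13:30–16:30.
Tomás ∩ Ximena: 14:00–16:00.
Tomás ∩ Ximena ∩ Nikolai: 14:00–16:00.
Windows ≥ 30 min: 14:00–16:00.
Earliest such window starts at 14:00.

14:00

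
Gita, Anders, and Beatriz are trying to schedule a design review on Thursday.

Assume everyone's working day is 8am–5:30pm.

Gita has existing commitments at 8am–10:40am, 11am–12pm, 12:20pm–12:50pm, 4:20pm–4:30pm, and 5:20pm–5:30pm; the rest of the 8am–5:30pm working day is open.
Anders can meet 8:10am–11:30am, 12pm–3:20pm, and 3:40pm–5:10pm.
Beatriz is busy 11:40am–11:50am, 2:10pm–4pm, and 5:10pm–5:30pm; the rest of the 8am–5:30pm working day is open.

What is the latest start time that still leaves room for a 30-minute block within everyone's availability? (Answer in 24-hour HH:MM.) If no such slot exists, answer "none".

Gita free within 08:00–17:30: 10:40–11:00, 12:00–12:20, 12:50–16:20, 16:30–17:20.
Beatriz free within 08:00–17:30: 08:00–11:40, 11:50–14:10, 16:00–17:10.
Gita ∩ Anders: 10:40–11:00, 12:00–12:20, 12:50–15:20, 15:40–16:20, 16:30–17:10.
Gita ∩ Anders ∩ Beatriz: 10:40–11:00, 12:00–12:20, 12:50–14:10, 16:00–16:20, 16:30–17:10.
Windows ≥ 30 min: 12:50–14:10, 16:30–17:10.
Latest start in the last window 16:30–17:10 is 17:10 − 30 min = 16:40.

16:40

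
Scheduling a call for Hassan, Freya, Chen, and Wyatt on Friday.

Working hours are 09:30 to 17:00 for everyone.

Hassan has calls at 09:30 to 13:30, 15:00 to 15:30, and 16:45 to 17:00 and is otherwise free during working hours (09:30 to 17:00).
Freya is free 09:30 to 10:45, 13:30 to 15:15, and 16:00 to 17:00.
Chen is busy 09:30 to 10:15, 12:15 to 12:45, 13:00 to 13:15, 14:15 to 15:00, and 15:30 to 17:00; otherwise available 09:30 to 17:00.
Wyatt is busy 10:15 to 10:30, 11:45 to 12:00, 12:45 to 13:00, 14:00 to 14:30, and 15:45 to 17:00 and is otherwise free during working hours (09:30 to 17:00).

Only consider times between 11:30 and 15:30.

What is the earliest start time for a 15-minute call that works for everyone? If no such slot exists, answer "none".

13:30

Hassan free within 09:30–17:00: 13:30–15:00, 15:30–16:45.
Chen free within 09:30–17:00: 10:15–12:15, 12:45–13:00, 13:15–14:15, 15:00–15:30.
Wyatt free within 09:30–17:00: 09:30–10:15, 10:30–11:45, 12:00–12:45, 13:00–14:00, 14:30–15:45.
Hassan ∩ Freya: 13:30–15:00, 16:00–16:45.
Hassan ∩ Freya ∩ Chen: 13:30–14:15.
Hassan ∩ Freya ∩ Chen ∩ Wyatt: 13:30–14:00.
Restricted to 11:30–15:30: 13:30–14:00.
Windows ≥ 15 min: 13:30–14:00.
Earliest such window starts at 13:30.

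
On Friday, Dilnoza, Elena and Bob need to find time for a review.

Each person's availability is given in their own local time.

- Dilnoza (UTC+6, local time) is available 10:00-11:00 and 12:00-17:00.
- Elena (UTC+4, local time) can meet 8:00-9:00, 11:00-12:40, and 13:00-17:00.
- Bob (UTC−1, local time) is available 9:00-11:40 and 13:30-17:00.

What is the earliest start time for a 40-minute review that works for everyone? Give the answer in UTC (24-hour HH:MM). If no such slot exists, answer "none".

10:00

Dilnoza → UTC: 04:00–05:00, 06:00–11:00.
Elena → UTC: 04:00–05:00, 07:00–08:40, 09:00–13:00.
Bob → UTC: 10:00–12:40, 14:30–18:00.
Dilnoza ∩ Elena: 04:00–05:00, 07:00–08:40, 09:00–11:00.
Dilnoza ∩ Elena ∩ Bob: 10:00–11:00.
Windows ≥ 40 min: 10:00–11:00.
Earliest such window starts at 10:00.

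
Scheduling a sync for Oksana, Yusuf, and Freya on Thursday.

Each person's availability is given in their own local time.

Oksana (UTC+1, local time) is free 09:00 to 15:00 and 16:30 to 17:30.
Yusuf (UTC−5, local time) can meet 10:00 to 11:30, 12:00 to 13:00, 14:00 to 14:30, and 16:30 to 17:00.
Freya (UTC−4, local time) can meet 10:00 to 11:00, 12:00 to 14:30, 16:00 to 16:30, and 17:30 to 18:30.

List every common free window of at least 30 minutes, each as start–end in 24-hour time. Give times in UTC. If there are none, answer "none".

16:00–16:30

Oksana → UTC: 08:00–14:00, 15:30–16:30.
Yusuf → UTC: 15:00–16:30, 17:00–18:00, 19:00–19:30, 21:30–22:00.
Freya → UTC: 14:00–15:00, 16:00–18:30, 20:00–20:30, 21:30–22:30.
Oksana ∩ Yusuf: 15:30–16:30.
Oksana ∩ Yusuf ∩ Freya: 16:00–16:30.
Windows ≥ 30 min: 16:00–16:30.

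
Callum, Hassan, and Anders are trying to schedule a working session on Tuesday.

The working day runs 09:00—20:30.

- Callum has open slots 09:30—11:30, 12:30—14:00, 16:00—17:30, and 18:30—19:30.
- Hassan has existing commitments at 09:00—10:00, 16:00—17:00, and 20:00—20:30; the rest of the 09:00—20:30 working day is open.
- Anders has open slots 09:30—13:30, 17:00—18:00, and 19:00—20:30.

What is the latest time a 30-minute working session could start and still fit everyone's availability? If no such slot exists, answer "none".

19:00

Hassan free within 09:00–20:30: 10:00–16:00, 17:00–20:00.
Callum ∩ Hassan: 10:00–11:30, 12:30–14:00, 17:00–17:30, 18:30–19:30.
Callum ∩ Hassan ∩ Anders: 10:00–11:30, 12:30–13:30, 17:00–17:30, 19:00–19:30.
Windows ≥ 30 min: 10:00–11:30, 12:30–13:30, 17:00–17:30, 19:00–19:30.
Latest start in the last window 19:00–19:30 is 19:30 − 30 min = 19:00.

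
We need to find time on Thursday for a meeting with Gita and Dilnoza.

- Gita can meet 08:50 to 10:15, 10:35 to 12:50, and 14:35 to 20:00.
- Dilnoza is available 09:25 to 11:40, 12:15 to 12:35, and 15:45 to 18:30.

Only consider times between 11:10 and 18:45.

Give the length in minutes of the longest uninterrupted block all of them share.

Gita ∩ Dilnoza: 09:25–10:15, 10:35–11:40, 12:15–12:35, 15:45–18:30.
Restricted to 11:10–18:45: 11:10–11:40, 12:15–12:35, 15:45–18:30.
Common window lengths: 30, 20, 165 min; longest is 165.

165 minutes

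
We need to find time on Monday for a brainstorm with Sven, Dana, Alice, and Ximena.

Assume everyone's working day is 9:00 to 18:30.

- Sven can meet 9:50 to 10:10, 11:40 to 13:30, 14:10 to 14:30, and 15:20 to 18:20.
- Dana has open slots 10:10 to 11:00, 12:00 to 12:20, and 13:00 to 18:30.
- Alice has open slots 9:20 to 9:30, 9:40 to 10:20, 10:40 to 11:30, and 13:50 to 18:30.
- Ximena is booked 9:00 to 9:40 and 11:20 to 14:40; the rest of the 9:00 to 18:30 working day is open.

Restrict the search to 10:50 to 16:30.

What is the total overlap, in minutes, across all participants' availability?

70 minutes

Ximena free within 09:00–18:30: 09:40–11:20, 14:40–18:30.
Sven ∩ Dana: 12:00–12:20, 13:00–13:30, 14:10–14:30, 15:20–18:20.
Sven ∩ Dana ∩ Alice: 14:10–14:30, 15:20–18:20.
Sven ∩ Dana ∩ Alice ∩ Ximena: 15:20–18:20.
Restricted to 10:50–16:30: 15:20–16:30.
Total common minutes: 70.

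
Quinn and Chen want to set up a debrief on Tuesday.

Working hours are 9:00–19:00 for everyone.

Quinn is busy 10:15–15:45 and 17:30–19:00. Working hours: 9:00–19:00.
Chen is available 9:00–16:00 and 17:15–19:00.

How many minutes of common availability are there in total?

105 minutes

Quinn free within 09:00–19:00: 09:00–10:15, 15:45–17:30.
Quinn ∩ Chen: 09:00–10:15, 15:45–16:00, 17:15–17:30.
Total common minutes: 75 + 15 + 15 = 105.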